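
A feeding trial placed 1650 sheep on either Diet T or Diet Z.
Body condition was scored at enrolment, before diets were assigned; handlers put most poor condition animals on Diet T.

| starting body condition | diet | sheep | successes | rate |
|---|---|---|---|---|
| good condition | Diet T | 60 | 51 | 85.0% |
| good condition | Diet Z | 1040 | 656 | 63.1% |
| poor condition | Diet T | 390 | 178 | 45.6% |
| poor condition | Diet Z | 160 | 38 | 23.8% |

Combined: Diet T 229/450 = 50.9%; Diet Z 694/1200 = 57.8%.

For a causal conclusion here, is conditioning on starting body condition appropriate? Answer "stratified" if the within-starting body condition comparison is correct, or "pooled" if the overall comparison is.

stratified

The imbalance in starting body condition arose from how sheep were allocated, not from anything the diet did; and starting body condition independently affects the outcome. The pooled gap is confounded — condition on starting body condition.
Within each level — good condition: 85.0% vs 63.1%; poor condition: 45.6% vs 23.8% — Diet T is higher every time.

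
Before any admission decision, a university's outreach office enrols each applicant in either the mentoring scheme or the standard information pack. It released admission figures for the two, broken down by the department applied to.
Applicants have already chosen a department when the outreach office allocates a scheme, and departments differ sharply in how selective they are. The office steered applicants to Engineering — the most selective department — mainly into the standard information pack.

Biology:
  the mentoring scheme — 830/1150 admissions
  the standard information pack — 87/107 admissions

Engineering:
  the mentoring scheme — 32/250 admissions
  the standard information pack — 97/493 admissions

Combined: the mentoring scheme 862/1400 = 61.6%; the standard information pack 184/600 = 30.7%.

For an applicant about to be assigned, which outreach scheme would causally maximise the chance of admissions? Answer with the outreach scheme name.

the standard information pack is higher inside every department stratum but the mentoring scheme is higher in aggregate. Whether to stratify depends on how department relates to the outreach scheme.
Since department is a pre-existing factor (not a product of the outreach scheme) and it affects the outcome on its own, it is a confounder. The stratified rates, not the pooled rate, identify the causal effect.
Within each level — Biology: 72.2% vs 81.3%; Engineering: 12.8% vs 19.7% — the standard information pack is higher every time.

the standard information pack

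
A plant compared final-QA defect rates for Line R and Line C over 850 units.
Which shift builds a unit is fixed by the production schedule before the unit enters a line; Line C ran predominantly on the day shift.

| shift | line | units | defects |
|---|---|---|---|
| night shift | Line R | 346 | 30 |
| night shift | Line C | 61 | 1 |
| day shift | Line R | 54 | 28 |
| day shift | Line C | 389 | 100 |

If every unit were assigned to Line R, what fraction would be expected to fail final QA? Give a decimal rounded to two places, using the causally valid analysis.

Within every shift level Line C has the lower rate, yet pooled Line R does — Simpson's reversal.
Since shift is a pre-existing factor (not a product of the line) and it affects the outcome on its own, it is a confounder. The stratified rates, not the pooled rate, identify the causal effect.
Standardising Line R to the population shift mix: 0.479·30/346 + 0.521·28/54 = 0.312.

0.31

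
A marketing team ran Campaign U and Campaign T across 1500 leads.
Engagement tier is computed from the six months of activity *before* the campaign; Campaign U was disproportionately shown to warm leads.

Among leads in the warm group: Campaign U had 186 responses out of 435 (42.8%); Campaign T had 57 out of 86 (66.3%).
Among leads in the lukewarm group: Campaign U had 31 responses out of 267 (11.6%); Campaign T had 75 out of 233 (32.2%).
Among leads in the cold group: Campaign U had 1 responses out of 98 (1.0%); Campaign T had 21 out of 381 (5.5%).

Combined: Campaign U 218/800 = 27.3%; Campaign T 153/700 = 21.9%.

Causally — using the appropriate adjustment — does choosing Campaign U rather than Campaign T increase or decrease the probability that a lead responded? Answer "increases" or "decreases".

decreases

Campaign T is higher inside every engagement tier stratum but Campaign U is higher in aggregate. Whether to stratify depends on how engagement tier relates to the campaign.
Engagement tier is set before the campaign has any effect — it is not caused by the campaign — and it independently drives the outcome. That makes it a confounder, so the causal comparison is within engagement tier levels.
Within each level — warm: 42.8% vs 66.3%; lukewarm: 11.6% vs 32.2%; cold: 1.0% vs 5.5% — Campaign T is higher every time.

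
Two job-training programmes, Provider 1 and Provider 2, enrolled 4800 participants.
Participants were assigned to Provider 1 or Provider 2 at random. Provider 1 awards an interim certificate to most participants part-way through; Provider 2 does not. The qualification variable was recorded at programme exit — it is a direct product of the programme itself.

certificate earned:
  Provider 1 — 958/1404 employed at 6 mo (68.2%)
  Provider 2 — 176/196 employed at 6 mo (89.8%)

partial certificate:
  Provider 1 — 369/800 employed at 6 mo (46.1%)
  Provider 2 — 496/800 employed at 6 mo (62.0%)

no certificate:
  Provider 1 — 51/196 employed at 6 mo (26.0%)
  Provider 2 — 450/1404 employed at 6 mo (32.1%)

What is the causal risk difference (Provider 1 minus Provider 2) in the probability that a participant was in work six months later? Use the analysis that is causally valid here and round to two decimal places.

Qualification attained during the programme is recorded after the programme and is itself shifted by it — it sits on the causal path from programme to outcome. Conditioning on a mediator would strip out part of the effect we want; the pooled comparison gives the total causal effect.
The causal difference is the pooled difference: 0.574 − 0.468 = +0.107.

+0.11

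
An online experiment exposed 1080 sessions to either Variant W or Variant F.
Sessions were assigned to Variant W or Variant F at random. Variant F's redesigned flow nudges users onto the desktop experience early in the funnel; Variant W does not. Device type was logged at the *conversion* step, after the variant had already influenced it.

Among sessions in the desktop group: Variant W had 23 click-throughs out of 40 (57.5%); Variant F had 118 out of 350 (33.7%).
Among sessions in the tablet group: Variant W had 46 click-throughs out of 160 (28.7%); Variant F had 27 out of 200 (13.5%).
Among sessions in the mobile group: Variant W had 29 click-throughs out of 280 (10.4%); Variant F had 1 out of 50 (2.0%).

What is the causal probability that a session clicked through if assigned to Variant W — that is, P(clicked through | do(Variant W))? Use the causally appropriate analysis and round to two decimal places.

0.20

Within every device type level Variant W has the higher rate, yet pooled Variant F does — Simpson's reversal.
Device type is recorded after the variant and is itself shifted by it — it sits on the causal path from variant to outcome. Conditioning on a mediator would strip out part of the effect we want; the pooled comparison gives the total causal effect.
So P(outcome | do(Variant W)) is just the pooled rate for Variant W: 98/480 = 0.204.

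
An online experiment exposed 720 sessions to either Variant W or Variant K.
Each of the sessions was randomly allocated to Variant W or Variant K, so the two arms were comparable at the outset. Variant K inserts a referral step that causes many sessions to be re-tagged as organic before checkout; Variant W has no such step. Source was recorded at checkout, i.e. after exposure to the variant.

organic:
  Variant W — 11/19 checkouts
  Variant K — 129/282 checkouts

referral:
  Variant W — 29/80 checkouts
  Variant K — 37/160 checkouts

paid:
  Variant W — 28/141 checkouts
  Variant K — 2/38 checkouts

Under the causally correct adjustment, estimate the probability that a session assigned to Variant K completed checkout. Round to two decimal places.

The stratified and pooled comparisons disagree (Variant W wins within each traffic source; Variant K wins overall), so the answer turns on the causal role of traffic source.
Traffic source here is a post-treatment variable shaped by the variant; conditioning on it would introduce bias rather than remove it. The overall comparison is the causal one.
So P(outcome | do(Variant K)) is just the pooled rate for Variant K: 168/480 = 0.350.

0.35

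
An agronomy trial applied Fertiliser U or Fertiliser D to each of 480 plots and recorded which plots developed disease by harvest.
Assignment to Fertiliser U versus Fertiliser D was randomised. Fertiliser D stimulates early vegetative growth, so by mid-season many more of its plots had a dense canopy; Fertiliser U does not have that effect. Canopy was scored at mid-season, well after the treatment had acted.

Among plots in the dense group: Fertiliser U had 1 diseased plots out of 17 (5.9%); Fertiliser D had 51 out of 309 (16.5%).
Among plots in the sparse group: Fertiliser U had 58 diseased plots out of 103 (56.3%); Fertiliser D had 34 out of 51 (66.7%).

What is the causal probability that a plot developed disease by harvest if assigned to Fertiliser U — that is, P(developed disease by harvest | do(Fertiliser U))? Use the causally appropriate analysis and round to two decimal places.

0.49

Mid-season canopy lies on the pathway fertiliser → mid-season canopy → outcome, so adjusting for it blocks the indirect effect. For the total causal effect of fertiliser, use the unadjusted pooled rates.
So P(outcome | do(Fertiliser U)) is just the pooled rate for Fertiliser U: 59/120 = 0.492.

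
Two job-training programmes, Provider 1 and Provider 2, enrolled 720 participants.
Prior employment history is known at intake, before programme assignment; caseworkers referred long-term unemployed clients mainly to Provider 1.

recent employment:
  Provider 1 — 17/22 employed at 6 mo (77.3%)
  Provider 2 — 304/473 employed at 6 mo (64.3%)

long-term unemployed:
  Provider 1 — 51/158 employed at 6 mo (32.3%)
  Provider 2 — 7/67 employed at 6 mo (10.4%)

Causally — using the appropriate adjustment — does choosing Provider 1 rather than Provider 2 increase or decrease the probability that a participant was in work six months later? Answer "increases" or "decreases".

Within every prior employment history level Provider 1 has the higher rate, yet pooled Provider 2 does — Simpson's reversal.
Here prior employment history is a common cause — it drives both which programme a case falls under and the outcome. The crude comparison mixes populations; the stratum-specific rates are the causally relevant ones.
Within each level — recent employment: 77.3% vs 64.3%; long-term unemployed: 32.3% vs 10.4% — Provider 1 is higher every time.

increases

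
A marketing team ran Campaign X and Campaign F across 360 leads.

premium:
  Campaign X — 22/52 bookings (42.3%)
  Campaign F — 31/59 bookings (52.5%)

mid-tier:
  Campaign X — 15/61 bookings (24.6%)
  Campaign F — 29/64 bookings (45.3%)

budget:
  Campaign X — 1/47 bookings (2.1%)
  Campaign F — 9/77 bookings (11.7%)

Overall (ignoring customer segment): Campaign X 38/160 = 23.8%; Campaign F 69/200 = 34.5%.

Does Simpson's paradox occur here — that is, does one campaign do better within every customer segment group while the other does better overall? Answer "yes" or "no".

no

Within each customer segment level (premium 42.3% vs 52.5%; mid-tier 24.6% vs 45.3%; budget 2.1% vs 11.7%), Campaign F has the higher rate every time. Pooled: 23.8% vs 34.5% — Campaign F has the higher rate overall. They agree.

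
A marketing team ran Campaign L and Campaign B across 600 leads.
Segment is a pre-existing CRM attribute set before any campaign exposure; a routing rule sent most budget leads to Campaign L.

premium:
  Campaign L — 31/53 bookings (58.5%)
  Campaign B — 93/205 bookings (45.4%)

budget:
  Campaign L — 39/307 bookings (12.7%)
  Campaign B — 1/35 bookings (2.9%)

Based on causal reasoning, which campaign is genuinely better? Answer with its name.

Campaign L

The customer segment-specific comparison favours Campaign L throughout, but the pooled figures favour Campaign B. The question is whether to condition on customer segment.
The imbalance in customer segment arose from how leads were allocated, not from anything the campaign did; and customer segment independently affects the outcome. The pooled gap is confounded — condition on customer segment.
Within each level — premium: 58.5% vs 45.4%; budget: 12.7% vs 2.9% — Campaign L is higher every time.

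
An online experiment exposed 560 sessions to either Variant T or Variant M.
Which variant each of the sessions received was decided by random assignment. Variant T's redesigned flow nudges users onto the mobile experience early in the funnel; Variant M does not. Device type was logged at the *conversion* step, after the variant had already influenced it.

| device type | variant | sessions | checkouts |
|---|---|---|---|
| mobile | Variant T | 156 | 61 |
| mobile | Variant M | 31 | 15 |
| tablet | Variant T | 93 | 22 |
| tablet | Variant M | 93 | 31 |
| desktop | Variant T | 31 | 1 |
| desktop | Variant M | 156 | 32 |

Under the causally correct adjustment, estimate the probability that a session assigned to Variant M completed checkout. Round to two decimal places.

0.28

Device type here is a post-treatment variable shaped by the variant; conditioning on it would introduce bias rather than remove it. The overall comparison is the causal one.
So P(outcome | do(Variant M)) is just the pooled rate for Variant M: 78/280 = 0.279.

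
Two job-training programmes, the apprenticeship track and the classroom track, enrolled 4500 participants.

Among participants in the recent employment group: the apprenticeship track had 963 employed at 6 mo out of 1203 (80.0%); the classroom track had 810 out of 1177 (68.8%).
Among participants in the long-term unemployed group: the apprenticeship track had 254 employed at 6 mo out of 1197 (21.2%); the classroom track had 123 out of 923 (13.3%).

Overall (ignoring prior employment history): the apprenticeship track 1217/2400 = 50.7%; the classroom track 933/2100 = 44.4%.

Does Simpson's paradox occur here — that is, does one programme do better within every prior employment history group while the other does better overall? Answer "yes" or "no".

no

Within each prior employment history level (recent employment 80.0% vs 68.8%; long-term unemployed 21.2% vs 13.3%), the apprenticeship track has the higher rate every time. Pooled: 50.7% vs 44.4% — the apprenticeship track has the higher rate overall. They agree.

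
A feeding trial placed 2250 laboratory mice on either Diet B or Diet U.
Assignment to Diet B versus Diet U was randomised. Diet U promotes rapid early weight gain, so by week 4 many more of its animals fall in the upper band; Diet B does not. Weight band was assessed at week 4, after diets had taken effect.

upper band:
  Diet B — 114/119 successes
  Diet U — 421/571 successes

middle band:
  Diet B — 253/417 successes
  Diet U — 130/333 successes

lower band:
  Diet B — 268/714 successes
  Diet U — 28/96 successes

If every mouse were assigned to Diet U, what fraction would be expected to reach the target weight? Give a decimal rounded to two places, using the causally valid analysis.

0.58

Week-4 weight band is downstream of the diet. One should not condition on a consequence of treatment, so the overall rates are the right comparison.
So P(outcome | do(Diet U)) is just the pooled rate for Diet U: 579/1000 = 0.579.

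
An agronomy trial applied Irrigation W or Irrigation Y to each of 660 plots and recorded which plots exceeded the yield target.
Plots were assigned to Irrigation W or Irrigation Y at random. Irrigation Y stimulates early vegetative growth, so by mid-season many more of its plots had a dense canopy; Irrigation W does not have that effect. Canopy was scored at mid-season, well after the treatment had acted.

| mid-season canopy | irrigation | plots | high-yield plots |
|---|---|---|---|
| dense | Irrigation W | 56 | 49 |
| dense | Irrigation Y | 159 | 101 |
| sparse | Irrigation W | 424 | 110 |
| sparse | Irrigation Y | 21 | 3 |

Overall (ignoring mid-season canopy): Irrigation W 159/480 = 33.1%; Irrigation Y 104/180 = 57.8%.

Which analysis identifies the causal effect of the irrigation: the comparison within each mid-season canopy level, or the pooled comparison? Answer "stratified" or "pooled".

pooled

Irrigation W is higher inside every mid-season canopy stratum but Irrigation Y is higher in aggregate. Whether to stratify depends on how mid-season canopy relates to the irrigation.
Mid-season canopy here is a post-treatment variable shaped by the irrigation; conditioning on it would introduce bias rather than remove it. The overall comparison is the causal one.
Pooled: Irrigation W 33.1% vs Irrigation Y 57.8%; Irrigation Y is higher overall.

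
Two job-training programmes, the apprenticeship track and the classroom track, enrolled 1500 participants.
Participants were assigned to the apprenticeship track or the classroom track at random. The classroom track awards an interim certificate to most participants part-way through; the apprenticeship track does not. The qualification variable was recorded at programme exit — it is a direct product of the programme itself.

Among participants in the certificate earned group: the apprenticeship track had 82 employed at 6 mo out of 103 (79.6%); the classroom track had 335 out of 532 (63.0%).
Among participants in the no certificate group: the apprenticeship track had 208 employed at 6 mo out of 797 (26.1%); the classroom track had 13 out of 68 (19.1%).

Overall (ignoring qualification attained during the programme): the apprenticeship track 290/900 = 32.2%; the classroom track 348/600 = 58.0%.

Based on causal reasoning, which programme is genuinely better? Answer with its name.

the classroom track

The stratified and pooled comparisons disagree (the apprenticeship track wins within each qualification attained during the programme; the classroom track wins overall), so the answer turns on the causal role of qualification attained during the programme.
Qualification attained during the programme is recorded after the programme and is itself shifted by it — it sits on the causal path from programme to outcome. Conditioning on a mediator would strip out part of the effect we want; the pooled comparison gives the total causal effect.
Pooled: the apprenticeship track 32.2% vs the classroom track 58.0%; the classroom track is higher overall.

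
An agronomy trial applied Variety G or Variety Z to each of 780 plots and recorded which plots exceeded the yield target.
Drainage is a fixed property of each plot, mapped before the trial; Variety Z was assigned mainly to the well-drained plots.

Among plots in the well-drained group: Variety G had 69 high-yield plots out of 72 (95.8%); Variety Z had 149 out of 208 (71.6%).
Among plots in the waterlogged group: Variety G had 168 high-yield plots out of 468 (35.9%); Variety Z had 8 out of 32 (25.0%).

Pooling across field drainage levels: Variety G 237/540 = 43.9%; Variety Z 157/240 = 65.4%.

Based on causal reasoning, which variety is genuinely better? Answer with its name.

Variety G

Field drainage differs across varietys for reasons unrelated to any effect of the variety itself, and it separately predicts the outcome — a classic confounder. We must compare within field drainage levels.
Within each level — well-drained: 95.8% vs 71.6%; waterlogged: 35.9% vs 25.0% — Variety G is higher every time.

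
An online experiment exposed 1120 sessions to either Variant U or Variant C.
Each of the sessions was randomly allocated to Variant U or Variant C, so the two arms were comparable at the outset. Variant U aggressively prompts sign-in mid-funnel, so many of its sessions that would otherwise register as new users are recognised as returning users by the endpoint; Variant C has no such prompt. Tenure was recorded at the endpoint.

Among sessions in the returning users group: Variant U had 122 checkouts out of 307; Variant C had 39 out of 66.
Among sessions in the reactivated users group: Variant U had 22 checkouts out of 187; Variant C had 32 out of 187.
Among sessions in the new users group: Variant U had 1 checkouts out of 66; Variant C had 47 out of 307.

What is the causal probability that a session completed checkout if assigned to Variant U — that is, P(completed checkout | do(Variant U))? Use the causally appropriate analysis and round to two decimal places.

User tenure here is a post-treatment variable shaped by the variant; conditioning on it would introduce bias rather than remove it. The overall comparison is the causal one.
So P(outcome | do(Variant U)) is just the pooled rate for Variant U: 145/560 = 0.259.

0.26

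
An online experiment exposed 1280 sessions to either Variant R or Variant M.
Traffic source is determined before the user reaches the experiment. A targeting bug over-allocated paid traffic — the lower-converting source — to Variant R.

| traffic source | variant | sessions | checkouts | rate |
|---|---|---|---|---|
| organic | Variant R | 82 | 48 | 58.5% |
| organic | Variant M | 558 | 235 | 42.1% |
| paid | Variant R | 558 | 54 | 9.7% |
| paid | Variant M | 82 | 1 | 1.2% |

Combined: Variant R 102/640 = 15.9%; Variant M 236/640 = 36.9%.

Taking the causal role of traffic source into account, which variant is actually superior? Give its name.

Variant R is higher inside every traffic source stratum but Variant M is higher in aggregate. Whether to stratify depends on how traffic source relates to the variant.
Here traffic source is a common cause — it drives both which variant a case falls under and the outcome. The crude comparison mixes populations; the stratum-specific rates are the causally relevant ones.
Within each level — organic: 58.5% vs 42.1%; paid: 9.7% vs 1.2% — Variant R is higher every time.

Variant R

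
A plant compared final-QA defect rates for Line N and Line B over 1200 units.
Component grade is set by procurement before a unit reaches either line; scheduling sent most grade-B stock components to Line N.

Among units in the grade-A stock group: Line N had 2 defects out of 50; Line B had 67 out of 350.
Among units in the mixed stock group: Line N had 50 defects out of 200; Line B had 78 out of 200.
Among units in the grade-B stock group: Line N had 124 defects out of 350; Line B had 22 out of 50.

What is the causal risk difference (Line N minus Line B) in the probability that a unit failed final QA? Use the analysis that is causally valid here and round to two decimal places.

Component grade is set before the line has any effect — it is not caused by the line — and it independently drives the outcome. That makes it a confounder, so the causal comparison is within component grade levels.
Adjusting over the population distribution of component grade: 0.333·(0.040−0.191) + 0.333·(0.250−0.390) + 0.333·(0.354−0.440) = -0.126.

-0.13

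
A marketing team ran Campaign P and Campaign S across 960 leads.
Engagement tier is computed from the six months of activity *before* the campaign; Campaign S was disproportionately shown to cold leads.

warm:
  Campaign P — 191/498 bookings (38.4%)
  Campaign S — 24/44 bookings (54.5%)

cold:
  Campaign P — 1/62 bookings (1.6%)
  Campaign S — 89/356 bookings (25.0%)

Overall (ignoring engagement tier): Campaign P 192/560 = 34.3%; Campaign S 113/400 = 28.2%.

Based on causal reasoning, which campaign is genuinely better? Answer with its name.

Campaign S is higher inside every engagement tier stratum but Campaign P is higher in aggregate. Whether to stratify depends on how engagement tier relates to the campaign.
Nothing the campaign does changes engagement tier; the imbalance is an allocation artefact. With engagement tier also predicting the outcome, the pooled figure is confounded, and the within-stratum comparison is the causal one.
Within each level — warm: 38.4% vs 54.5%; cold: 1.6% vs 25.0% — Campaign S is higher every time.

Campaign S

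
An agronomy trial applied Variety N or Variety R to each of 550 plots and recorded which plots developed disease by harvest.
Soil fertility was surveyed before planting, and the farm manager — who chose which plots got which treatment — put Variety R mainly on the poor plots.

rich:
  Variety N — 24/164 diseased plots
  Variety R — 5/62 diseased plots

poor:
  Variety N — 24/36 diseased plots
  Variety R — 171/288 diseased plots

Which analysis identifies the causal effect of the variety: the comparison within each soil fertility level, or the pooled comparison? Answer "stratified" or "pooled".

stratified

Soil fertility satisfies the back-door criterion: it is not a descendant of the variety, and it blocks the spurious path from variety to outcome. Adjusting for it (i.e., using the within-soil fertility rates) gives the causal effect.
Within each level — rich: 14.6% vs 8.1%; poor: 66.7% vs 59.4% — Variety R is lower every time.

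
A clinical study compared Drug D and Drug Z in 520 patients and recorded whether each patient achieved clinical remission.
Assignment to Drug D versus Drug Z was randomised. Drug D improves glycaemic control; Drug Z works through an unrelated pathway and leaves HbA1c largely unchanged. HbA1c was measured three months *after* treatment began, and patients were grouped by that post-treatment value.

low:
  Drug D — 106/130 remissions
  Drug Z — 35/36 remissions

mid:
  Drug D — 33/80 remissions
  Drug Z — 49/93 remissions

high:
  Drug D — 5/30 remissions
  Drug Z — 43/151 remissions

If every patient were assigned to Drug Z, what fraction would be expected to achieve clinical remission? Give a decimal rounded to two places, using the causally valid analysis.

0.45

HbA1c here is a post-treatment variable shaped by the drug; conditioning on it would introduce bias rather than remove it. The overall comparison is the causal one.
So P(outcome | do(Drug Z)) is just the pooled rate for Drug Z: 127/280 = 0.454.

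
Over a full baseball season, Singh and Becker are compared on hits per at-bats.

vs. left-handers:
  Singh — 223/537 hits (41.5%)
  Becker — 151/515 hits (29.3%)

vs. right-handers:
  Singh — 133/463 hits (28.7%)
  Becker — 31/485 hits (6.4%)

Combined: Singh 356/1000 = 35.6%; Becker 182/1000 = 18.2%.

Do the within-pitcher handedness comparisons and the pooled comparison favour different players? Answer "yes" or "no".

Within each pitcher handedness level (vs. left-handers 41.5% vs 29.3%; vs. right-handers 28.7% vs 6.4%), Singh has the higher rate every time. Pooled: 35.6% vs 18.2% — Singh has the higher rate overall. They agree.

no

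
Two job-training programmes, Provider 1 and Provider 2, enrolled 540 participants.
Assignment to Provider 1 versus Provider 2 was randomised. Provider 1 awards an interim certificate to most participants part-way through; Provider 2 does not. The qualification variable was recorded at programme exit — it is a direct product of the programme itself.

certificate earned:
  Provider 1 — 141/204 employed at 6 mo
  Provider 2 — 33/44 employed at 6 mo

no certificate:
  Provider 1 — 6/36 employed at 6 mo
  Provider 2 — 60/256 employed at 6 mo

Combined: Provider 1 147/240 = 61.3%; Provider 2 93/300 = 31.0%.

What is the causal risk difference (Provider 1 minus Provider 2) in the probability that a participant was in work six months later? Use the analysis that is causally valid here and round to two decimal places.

Qualification attained during the programme is downstream of the programme. One should not condition on a consequence of treatment, so the overall rates are the right comparison.
The causal difference is the pooled difference: 0.613 − 0.310 = +0.302.

+0.30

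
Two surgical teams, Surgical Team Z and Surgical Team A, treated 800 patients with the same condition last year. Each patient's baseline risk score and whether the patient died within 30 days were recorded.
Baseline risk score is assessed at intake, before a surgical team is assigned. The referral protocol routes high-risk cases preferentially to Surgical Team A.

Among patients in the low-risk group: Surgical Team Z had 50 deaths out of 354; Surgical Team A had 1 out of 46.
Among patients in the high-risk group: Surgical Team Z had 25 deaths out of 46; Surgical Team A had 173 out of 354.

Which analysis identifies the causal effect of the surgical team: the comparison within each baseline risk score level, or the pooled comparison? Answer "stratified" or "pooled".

stratified

Baseline risk score satisfies the back-door criterion: it is not a descendant of the surgical team, and it blocks the spurious path from surgical team to outcome. Adjusting for it (i.e., using the within-baseline risk score rates) gives the causal effect.
Within each level — low-risk: 14.1% vs 2.2%; high-risk: 54.3% vs 48.9% — Surgical Team A is lower every time.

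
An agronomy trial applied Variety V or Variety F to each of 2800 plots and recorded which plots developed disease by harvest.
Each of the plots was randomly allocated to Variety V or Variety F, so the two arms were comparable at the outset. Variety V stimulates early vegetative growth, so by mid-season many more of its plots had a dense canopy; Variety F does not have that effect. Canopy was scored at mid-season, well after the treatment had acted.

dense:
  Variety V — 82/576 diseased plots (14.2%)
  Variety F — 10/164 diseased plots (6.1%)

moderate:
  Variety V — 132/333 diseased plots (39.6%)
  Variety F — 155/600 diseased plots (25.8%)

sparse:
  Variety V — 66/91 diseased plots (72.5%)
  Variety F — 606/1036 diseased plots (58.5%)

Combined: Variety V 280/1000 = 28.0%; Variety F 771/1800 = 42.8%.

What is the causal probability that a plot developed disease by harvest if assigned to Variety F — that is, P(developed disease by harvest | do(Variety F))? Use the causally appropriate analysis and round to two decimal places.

0.43

The mid-season canopy-specific comparison favours Variety F throughout, but the pooled figures favour Variety V. The question is whether to condition on mid-season canopy.
Because the variety influences mid-season canopy, mid-season canopy is a post-treatment mediator, not a confounder. Stratifying on it would bias the estimate; the causal effect is the crude pooled difference.
So P(outcome | do(Variety F)) is just the pooled rate for Variety F: 771/1800 = 0.428.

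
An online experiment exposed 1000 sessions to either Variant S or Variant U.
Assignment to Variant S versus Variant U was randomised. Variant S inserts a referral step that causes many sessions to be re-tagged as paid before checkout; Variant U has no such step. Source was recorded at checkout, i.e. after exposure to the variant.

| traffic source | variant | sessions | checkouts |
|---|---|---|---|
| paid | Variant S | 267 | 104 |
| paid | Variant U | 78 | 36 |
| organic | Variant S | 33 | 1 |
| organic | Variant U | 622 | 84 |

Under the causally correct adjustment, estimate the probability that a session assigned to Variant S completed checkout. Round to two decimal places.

The distribution of traffic source is itself part of what the variant does — it is an intermediate outcome. Holding it fixed would remove that part of the effect; the total effect is the pooled difference.
So P(outcome | do(Variant S)) is just the pooled rate for Variant S: 105/300 = 0.350.

0.35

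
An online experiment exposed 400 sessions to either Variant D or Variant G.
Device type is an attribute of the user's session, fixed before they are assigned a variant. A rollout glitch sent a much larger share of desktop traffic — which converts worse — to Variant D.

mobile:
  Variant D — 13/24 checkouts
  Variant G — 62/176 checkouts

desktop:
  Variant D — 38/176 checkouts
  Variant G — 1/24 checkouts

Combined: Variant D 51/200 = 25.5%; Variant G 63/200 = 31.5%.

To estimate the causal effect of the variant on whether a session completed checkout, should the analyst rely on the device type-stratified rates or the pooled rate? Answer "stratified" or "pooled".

stratified

Here device type is a common cause — it drives both which variant a case falls under and the outcome. The crude comparison mixes populations; the stratum-specific rates are the causally relevant ones.
Within each level — mobile: 54.2% vs 35.2%; desktop: 21.6% vs 4.2% — Variant D is higher every time.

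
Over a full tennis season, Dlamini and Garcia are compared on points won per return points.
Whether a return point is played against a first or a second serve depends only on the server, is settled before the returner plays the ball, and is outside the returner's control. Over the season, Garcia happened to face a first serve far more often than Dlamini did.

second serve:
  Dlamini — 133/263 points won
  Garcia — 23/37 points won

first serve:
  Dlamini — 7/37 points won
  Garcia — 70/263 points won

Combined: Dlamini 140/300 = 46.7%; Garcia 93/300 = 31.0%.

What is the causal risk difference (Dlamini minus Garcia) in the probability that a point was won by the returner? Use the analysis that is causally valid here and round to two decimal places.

-0.10

The stratified and pooled comparisons disagree (Garcia wins within each serve type; Dlamini wins overall), so the answer turns on the causal role of serve type.
Here serve type is a common cause — it drives both which player a case falls under and the outcome. The crude comparison mixes populations; the stratum-specific rates are the causally relevant ones.
Adjusting over the population distribution of serve type: 0.500·(0.506−0.622) + 0.500·(0.189−0.266) = -0.096.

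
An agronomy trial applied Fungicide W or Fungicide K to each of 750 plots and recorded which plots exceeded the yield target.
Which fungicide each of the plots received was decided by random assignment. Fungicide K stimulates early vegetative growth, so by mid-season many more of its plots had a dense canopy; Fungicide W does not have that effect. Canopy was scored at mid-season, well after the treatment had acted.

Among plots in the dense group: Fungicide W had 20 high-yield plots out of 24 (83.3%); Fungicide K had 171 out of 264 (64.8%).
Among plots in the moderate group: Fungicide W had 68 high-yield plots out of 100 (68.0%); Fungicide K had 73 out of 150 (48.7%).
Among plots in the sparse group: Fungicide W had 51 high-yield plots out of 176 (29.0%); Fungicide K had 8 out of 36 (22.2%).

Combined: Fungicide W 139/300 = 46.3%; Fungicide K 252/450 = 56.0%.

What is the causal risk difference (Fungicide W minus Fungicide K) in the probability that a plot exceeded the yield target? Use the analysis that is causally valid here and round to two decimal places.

The stratified and pooled comparisons disagree (Fungicide W wins within each mid-season canopy; Fungicide K wins overall), so the answer turns on the causal role of mid-season canopy.
Mid-season canopy is recorded after the fungicide and is itself shifted by it — it sits on the causal path from fungicide to outcome. Conditioning on a mediator would strip out part of the effect we want; the pooled comparison gives the total causal effect.
The causal difference is the pooled difference: 0.463 − 0.560 = -0.097.

-0.10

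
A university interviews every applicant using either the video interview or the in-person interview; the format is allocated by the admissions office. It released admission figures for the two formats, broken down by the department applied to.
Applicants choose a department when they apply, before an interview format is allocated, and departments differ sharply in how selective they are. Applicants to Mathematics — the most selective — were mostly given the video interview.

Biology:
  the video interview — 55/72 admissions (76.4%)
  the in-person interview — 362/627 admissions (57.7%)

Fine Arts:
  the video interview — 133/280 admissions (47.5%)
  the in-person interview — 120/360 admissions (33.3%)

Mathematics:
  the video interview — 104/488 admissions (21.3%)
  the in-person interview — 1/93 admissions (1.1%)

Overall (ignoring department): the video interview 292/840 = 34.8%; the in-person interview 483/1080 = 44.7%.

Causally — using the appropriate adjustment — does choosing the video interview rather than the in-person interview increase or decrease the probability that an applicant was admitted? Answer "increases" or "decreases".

increases

the video interview is higher inside every department stratum but the in-person interview is higher in aggregate. Whether to stratify depends on how department relates to the interview format.
Here department is a common cause — it drives both which interview format a case falls under and the outcome. The crude comparison mixes populations; the stratum-specific rates are the causally relevant ones.
Within each level — Biology: 76.4% vs 57.7%; Fine Arts: 47.5% vs 33.3%; Mathematics: 21.3% vs 1.1% — the video interview is higher every time.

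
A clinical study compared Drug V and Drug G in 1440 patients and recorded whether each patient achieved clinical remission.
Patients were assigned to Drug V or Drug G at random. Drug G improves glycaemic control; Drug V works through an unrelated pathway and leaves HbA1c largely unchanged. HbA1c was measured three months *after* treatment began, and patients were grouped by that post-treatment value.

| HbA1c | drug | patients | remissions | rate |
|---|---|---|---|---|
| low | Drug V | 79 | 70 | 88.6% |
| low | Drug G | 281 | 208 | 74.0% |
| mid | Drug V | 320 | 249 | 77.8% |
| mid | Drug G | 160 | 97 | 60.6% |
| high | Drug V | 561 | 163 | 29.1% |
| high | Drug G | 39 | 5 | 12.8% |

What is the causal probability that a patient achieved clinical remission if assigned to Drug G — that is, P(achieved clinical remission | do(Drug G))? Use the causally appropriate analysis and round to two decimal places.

0.65

Because the drug influences HbA1c, HbA1c is a post-treatment mediator, not a confounder. Stratifying on it would bias the estimate; the causal effect is the crude pooled difference.
So P(outcome | do(Drug G)) is just the pooled rate for Drug G: 310/480 = 0.646.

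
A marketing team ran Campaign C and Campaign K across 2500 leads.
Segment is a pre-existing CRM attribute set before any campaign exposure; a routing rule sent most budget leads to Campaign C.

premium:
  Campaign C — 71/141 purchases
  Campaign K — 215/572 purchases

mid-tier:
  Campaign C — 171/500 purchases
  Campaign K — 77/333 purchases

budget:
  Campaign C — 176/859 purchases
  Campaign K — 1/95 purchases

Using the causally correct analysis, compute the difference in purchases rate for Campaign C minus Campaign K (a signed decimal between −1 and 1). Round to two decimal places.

+0.15

The imbalance in customer segment arose from how leads were allocated, not from anything the campaign did; and customer segment independently affects the outcome. The pooled gap is confounded — condition on customer segment.
Adjusting over the population distribution of customer segment: 0.285·(0.504−0.376) + 0.333·(0.342−0.231) + 0.382·(0.205−0.011) = +0.147.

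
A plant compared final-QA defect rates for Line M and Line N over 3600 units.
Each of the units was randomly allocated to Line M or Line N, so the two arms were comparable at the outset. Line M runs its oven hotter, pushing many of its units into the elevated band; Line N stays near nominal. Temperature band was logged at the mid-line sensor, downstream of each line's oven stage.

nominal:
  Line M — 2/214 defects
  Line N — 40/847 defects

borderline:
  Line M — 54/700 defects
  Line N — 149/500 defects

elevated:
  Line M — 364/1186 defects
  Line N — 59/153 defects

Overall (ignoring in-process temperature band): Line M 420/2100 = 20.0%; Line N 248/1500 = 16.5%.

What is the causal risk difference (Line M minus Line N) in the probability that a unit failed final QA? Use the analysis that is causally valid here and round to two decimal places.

The stratified and pooled comparisons disagree (Line M wins within each in-process temperature band; Line N wins overall), so the answer turns on the causal role of in-process temperature band.
The distribution of in-process temperature band is itself part of what the line does — it is an intermediate outcome. Holding it fixed would remove that part of the effect; the total effect is the pooled difference.
The causal difference is the pooled difference: 0.200 − 0.165 = +0.035.

+0.03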